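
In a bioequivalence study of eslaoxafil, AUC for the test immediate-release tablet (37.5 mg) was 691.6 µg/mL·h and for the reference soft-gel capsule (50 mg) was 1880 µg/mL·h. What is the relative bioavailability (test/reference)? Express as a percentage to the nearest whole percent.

F_rel = (AUC_test/D_test) / (AUC_ref/D_ref)
      = (691.6/37.5) / (1880/50)
      = 18.4427 / 37.6 = 0.4905 = 49.05%

F_rel = 49%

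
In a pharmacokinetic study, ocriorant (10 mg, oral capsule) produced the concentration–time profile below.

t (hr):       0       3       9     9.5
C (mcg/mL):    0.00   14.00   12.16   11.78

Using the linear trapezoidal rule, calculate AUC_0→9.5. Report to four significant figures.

Trapezoidal AUC_0→9.5:
  [0→3]: (0.00+14.00)/2 × 3 = 21.0
  [3→9]: (14.00+12.16)/2 × 6 = 78.48
  [9→9.5]: (12.16+11.78)/2 × 0.5 = 5.985
  Sum = 105.465 mcg/mL·hr

AUC = 105.5 mcg/mL·hr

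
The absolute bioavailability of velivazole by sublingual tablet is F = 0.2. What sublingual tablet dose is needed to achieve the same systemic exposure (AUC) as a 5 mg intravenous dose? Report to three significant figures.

For equal systemic exposure: F × D_ev = D_iv
D_ev = D_iv / F = 5 / 0.2 = 25 mg

D_sublingual = 25.0 mg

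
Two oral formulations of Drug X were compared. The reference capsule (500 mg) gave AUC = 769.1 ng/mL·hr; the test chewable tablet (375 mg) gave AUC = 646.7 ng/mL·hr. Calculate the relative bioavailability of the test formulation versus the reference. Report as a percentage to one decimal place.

F_rel = 112.1%

F_rel = (AUC_test/D_test) / (AUC_ref/D_ref)
      = (646.7/375) / (769.1/500)
      = 1.72453 / 1.5382 = 1.1211 = 112.11%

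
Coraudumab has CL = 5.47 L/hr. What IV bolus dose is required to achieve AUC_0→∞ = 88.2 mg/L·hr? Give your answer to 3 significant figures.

Dose = 482 mg

Dose_iv = CL × AUC_0→∞
     = 5.47 × 88.2 = 482.454 mg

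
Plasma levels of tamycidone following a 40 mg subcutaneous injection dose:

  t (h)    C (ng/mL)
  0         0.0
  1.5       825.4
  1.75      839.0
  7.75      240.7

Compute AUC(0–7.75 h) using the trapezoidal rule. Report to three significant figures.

Trapezoidal AUC_0→7.75:
  [0→1.5]: (0.0+825.4)/2 × 1.5 = 619.05
  [1.5→1.75]: (825.4+839.0)/2 × 0.25 = 208.05
  [1.75→7.75]: (839.0+240.7)/2 × 6 = 3239.1
  Sum = 4066.2 ng/mL·h

AUC = 4070 ng/mL·h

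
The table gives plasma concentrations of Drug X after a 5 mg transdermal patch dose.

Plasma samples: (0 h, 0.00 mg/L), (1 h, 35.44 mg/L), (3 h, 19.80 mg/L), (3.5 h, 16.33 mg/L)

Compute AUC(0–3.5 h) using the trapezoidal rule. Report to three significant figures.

AUC = 82.0 mg/L·h

Trapezoidal AUC_0→3.5:
  [0→1]: (0.00+35.44)/2 × 1 = 17.72
  [1→3]: (35.44+19.80)/2 × 2 = 55.24
  [3→3.5]: (19.80+16.33)/2 × 0.5 = 9.0325
  Sum = 81.9925 mg/L·h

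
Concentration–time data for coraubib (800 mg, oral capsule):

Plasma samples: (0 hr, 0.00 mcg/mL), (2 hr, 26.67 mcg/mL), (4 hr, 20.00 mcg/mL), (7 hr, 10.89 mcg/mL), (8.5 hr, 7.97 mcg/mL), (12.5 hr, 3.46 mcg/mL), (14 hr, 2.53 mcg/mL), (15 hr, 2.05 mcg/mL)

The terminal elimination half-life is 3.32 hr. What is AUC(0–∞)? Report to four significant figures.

Trapezoidal AUC_0→15:
  [0→2]: (0.00+26.67)/2 × 2 = 26.67
  [2→4]: (26.67+20.00)/2 × 2 = 46.67
  [4→7]: (20.00+10.89)/2 × 3 = 46.335
  [7→8.5]: (10.89+7.97)/2 × 1.5 = 14.145
  [8.5→12.5]: (7.97+3.46)/2 × 4 = 22.86
  [12.5→14]: (3.46+2.53)/2 × 1.5 = 4.4925
  [14→15]: (2.53+2.05)/2 × 1 = 2.29
  Sum = 163.4625 mcg/mL·hr
k_e = ln2 / t½ = 0.693147 / 3.32 = 0.2088 hr^-1
Extrapolated tail: C_last / k_e = 2.05 / 0.2088 = 9.818
AUC_0→∞ = 163.4625 + 9.818 = 173.2805 mcg/mL·hr

AUC = 173.3 mcg/mL·hr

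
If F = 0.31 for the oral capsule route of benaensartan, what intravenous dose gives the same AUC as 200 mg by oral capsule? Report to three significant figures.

D_iv = 62.0 mg

Systemic exposure from an extravascular dose = F × D_ev, so the equivalent IV dose is F × D_ev.
D_iv = F × D_ev = 0.31 × 200 = 62 mg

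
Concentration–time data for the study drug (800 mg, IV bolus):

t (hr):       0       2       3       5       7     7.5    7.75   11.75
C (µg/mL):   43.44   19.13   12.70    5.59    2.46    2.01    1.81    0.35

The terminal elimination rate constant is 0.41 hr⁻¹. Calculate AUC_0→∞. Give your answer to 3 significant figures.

AUC = 112 µg/mL·hr

Trapezoidal AUC_0→11.75:
  [0→2]: (43.44+19.13)/2 × 2 = 62.57
  [2→3]: (19.13+12.70)/2 × 1 = 15.915
  [3→5]: (12.70+5.59)/2 × 2 = 18.29
  [5→7]: (5.59+2.46)/2 × 2 = 8.05
  [7→7.5]: (2.46+2.01)/2 × 0.5 = 1.1175
  [7.5→7.75]: (2.01+1.81)/2 × 0.25 = 0.4775
  [7.75→11.75]: (1.81+0.35)/2 × 4 = 4.32
  Sum = 110.74 µg/mL·hr
Extrapolated tail: C_last / k_e = 0.35 / 0.41 = 0.854
AUC_0→∞ = 110.74 + 0.854 = 111.594 µg/mL·hr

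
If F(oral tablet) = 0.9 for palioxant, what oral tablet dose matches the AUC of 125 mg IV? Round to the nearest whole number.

D_oral = 139 mg

For equal systemic exposure: F × D_ev = D_iv
D_ev = D_iv / F = 125 / 0.9 = 138.889 mg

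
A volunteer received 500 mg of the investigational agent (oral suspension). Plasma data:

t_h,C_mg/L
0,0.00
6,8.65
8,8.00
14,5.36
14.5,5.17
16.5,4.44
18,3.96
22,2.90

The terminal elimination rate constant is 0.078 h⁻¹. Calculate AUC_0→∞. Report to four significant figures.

Trapezoidal AUC_0→22:
  [0→6]: (0.00+8.65)/2 × 6 = 25.95
  [6→8]: (8.65+8.00)/2 × 2 = 16.65
  [8→14]: (8.00+5.36)/2 × 6 = 40.08
  [14→14.5]: (5.36+5.17)/2 × 0.5 = 2.6325
  [14.5→16.5]: (5.17+4.44)/2 × 2 = 9.61
  [16.5→18]: (4.44+3.96)/2 × 1.5 = 6.3
  [18→22]: (3.96+2.90)/2 × 4 = 13.72
  Sum = 114.9425 mg/L·h
Extrapolated tail: C_last / k_e = 2.90 / 0.078 = 37.179
AUC_0→∞ = 114.9425 + 37.179 = 152.1215 mg/L·h

AUC = 152.1 mg/L·h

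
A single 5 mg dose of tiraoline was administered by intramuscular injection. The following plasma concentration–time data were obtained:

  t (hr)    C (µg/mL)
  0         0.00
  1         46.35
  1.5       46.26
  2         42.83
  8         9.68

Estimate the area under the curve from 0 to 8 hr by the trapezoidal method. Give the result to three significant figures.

AUC = 226 µg/mL·hr

Trapezoidal AUC_0→8:
  [0→1]: (0.00+46.35)/2 × 1 = 23.175
  [1→1.5]: (46.35+46.26)/2 × 0.5 = 23.1525
  [1.5→2]: (46.26+42.83)/2 × 0.5 = 22.2725
  [2→8]: (42.83+9.68)/2 × 6 = 157.53
  Sum = 226.13 µg/mL·hr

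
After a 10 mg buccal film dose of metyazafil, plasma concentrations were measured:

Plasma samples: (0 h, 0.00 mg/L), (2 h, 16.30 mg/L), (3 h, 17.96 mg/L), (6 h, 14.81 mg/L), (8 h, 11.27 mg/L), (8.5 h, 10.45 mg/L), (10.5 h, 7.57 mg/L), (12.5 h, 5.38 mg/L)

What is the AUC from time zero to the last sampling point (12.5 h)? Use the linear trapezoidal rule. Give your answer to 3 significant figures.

Trapezoidal AUC_0→12.5:
  [0→2]: (0.00+16.30)/2 × 2 = 16.3
  [2→3]: (16.30+17.96)/2 × 1 = 17.13
  [3→6]: (17.96+14.81)/2 × 3 = 49.155
  [6→8]: (14.81+11.27)/2 × 2 = 26.08
  [8→8.5]: (11.27+10.45)/2 × 0.5 = 5.43
  [8.5→10.5]: (10.45+7.57)/2 × 2 = 18.02
  [10.5→12.5]: (7.57+5.38)/2 × 2 = 12.95
  Sum = 145.065 mg/L·h

AUC = 145 mg/L·h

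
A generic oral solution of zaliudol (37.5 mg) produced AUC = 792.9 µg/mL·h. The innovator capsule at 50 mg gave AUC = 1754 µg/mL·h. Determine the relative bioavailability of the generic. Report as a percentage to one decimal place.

F_rel = 60.3%

F_rel = (AUC_test/D_test) / (AUC_ref/D_ref)
      = (792.9/37.5) / (1754/50)
      = 21.144 / 35.08 = 0.6027 = 60.27%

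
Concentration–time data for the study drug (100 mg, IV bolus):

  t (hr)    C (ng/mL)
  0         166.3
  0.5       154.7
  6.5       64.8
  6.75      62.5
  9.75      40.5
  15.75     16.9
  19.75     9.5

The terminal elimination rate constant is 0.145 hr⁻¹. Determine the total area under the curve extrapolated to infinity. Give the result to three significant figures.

AUC = 1200 ng/mL·hr

Trapezoidal AUC_0→19.75:
  [0→0.5]: (166.3+154.7)/2 × 0.5 = 80.25
  [0.5→6.5]: (154.7+64.8)/2 × 6 = 658.5
  [6.5→6.75]: (64.8+62.5)/2 × 0.25 = 15.9125
  [6.75→9.75]: (62.5+40.5)/2 × 3 = 154.5
  [9.75→15.75]: (40.5+16.9)/2 × 6 = 172.2
  [15.75→19.75]: (16.9+9.5)/2 × 4 = 52.8
  Sum = 1134.1625 ng/mL·hr
Extrapolated tail: C_last / k_e = 9.5 / 0.145 = 65.517
AUC_0→∞ = 1134.1625 + 65.517 = 1199.6795 ng/mL·hr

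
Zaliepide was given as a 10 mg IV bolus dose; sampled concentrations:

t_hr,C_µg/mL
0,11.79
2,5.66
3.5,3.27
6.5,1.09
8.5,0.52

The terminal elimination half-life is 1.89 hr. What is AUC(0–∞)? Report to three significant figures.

Trapezoidal AUC_0→8.5:
  [0→2]: (11.79+5.66)/2 × 2 = 17.45
  [2→3.5]: (5.66+3.27)/2 × 1.5 = 6.6975
  [3.5→6.5]: (3.27+1.09)/2 × 3 = 6.54
  [6.5→8.5]: (1.09+0.52)/2 × 2 = 1.61
  Sum = 32.2975 µg/mL·hr
k_e = ln2 / t½ = 0.693147 / 1.89 = 0.3667 hr^-1
Extrapolated tail: C_last / k_e = 0.52 / 0.3667 = 1.418
AUC_0→∞ = 32.2975 + 1.418 = 33.7155 µg/mL·hr

AUC = 33.7 µg/mL·hr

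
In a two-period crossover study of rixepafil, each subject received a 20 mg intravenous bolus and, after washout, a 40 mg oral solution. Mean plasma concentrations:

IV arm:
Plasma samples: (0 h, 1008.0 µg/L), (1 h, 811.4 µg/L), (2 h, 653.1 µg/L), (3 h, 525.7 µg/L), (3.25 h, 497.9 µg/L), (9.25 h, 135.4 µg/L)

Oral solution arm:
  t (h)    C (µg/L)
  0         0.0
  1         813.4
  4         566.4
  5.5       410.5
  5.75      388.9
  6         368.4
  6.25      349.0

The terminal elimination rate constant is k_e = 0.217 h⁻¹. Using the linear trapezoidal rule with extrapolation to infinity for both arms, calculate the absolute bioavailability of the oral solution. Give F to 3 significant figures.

Trapezoidal AUC_0→9.25 (IV):
  [0→1]: (1008.0+811.4)/2 × 1 = 909.7
  [1→2]: (811.4+653.1)/2 × 1 = 732.25
  [2→3]: (653.1+525.7)/2 × 1 = 589.4
  [3→3.25]: (525.7+497.9)/2 × 0.25 = 127.95
  [3.25→9.25]: (497.9+135.4)/2 × 6 = 1899.9
  Sum = 4259.2 µg/L·h
IV tail: 135.4/0.217 = 623.963; AUC_iv,0→∞ = 4259.2 + 623.963 = 4883.163 µg/L·h
Trapezoidal AUC_0→6.25 (oral solution):
  [0→1]: (0.0+813.4)/2 × 1 = 406.7
  [1→4]: (813.4+566.4)/2 × 3 = 2069.7
  [4→5.5]: (566.4+410.5)/2 × 1.5 = 732.675
  [5.5→5.75]: (410.5+388.9)/2 × 0.25 = 99.925
  [5.75→6]: (388.9+368.4)/2 × 0.25 = 94.6625
  [6→6.25]: (368.4+349.0)/2 × 0.25 = 89.675
  Sum = 3493.3375 µg/L·h
oral solution tail: 349.0/0.217 = 1608.295; AUC_ev,0→∞ = 3493.3375 + 1608.295 = 5101.6325 µg/L·h
F = (AUC_ev/D_ev)/(AUC_iv/D_iv) = (5101.6325/40)/(4883.163/20) = 127.541/244.15815 = 0.5224

F = 0.522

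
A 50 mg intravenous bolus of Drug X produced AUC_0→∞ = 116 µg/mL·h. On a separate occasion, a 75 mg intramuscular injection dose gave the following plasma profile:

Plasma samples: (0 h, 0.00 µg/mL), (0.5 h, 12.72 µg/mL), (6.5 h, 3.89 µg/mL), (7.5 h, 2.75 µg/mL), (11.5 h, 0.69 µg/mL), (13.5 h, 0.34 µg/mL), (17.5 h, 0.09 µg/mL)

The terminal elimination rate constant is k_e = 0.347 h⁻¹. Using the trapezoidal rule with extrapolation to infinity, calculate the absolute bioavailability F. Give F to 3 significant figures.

Trapezoidal AUC_0→17.5 (intramuscular injection):
  [0→0.5]: (0.00+12.72)/2 × 0.5 = 3.18
  [0.5→6.5]: (12.72+3.89)/2 × 6 = 49.83
  [6.5→7.5]: (3.89+2.75)/2 × 1 = 3.32
  [7.5→11.5]: (2.75+0.69)/2 × 4 = 6.88
  [11.5→13.5]: (0.69+0.34)/2 × 2 = 1.03
  [13.5→17.5]: (0.34+0.09)/2 × 4 = 0.86
  Sum = 65.1 µg/mL·h
Tail: C_last/k_e = 0.09/0.347 = 0.259
AUC_0→∞ (intramuscular injection) = 65.1 + 0.259 = 65.359 µg/mL·h
F = (AUC_ev/D_ev)/(AUC_iv/D_iv) = (65.359/75)/(116/50) = 0.871453/2.32 = 0.3756

F = 0.376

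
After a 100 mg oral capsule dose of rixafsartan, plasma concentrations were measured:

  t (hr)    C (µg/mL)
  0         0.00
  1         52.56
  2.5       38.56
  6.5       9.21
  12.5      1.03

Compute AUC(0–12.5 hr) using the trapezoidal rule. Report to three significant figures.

Trapezoidal AUC_0→12.5:
  [0→1]: (0.00+52.56)/2 × 1 = 26.28
  [1→2.5]: (52.56+38.56)/2 × 1.5 = 68.34
  [2.5→6.5]: (38.56+9.21)/2 × 4 = 95.54
  [6.5→12.5]: (9.21+1.03)/2 × 6 = 30.72
  Sum = 220.88 µg/mL·hr

AUC = 221 µg/mL·hr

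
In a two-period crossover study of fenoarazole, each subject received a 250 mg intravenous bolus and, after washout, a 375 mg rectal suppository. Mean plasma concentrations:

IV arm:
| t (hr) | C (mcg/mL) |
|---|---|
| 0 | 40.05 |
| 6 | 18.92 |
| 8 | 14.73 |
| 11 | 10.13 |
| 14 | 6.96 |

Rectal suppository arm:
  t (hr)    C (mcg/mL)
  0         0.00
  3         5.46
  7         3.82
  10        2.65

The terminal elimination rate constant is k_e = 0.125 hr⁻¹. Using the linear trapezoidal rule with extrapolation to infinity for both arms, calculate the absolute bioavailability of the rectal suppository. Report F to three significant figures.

Trapezoidal AUC_0→14 (IV):
  [0→6]: (40.05+18.92)/2 × 6 = 176.91
  [6→8]: (18.92+14.73)/2 × 2 = 33.65
  [8→11]: (14.73+10.13)/2 × 3 = 37.29
  [11→14]: (10.13+6.96)/2 × 3 = 25.635
  Sum = 273.485 mcg/mL·hr
IV tail: 6.96/0.125 = 55.680; AUC_iv,0→∞ = 273.485 + 55.680 = 329.165 mcg/mL·hr
Trapezoidal AUC_0→10 (rectal suppository):
  [0→3]: (0.00+5.46)/2 × 3 = 8.19
  [3→7]: (5.46+3.82)/2 × 4 = 18.56
  [7→10]: (3.82+2.65)/2 × 3 = 9.705
  Sum = 36.455 mcg/mL·hr
rectal suppository tail: 2.65/0.125 = 21.200; AUC_ev,0→∞ = 36.455 + 21.200 = 57.655 mcg/mL·hr
F = (AUC_ev/D_ev)/(AUC_iv/D_iv) = (57.655/375)/(329.165/250) = 0.153747/1.31666 = 0.1168

F = 0.117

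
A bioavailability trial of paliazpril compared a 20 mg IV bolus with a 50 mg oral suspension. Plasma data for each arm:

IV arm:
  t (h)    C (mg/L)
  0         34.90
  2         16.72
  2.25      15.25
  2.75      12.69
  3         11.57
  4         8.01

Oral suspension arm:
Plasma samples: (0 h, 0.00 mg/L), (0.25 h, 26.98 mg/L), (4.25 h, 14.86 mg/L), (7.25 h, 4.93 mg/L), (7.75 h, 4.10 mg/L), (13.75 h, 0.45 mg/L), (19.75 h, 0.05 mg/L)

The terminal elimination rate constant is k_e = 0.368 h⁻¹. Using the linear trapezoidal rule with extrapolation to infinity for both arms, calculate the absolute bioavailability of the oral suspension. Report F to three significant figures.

F = 0.553

Trapezoidal AUC_0→4 (IV):
  [0→2]: (34.90+16.72)/2 × 2 = 51.62
  [2→2.25]: (16.72+15.25)/2 × 0.25 = 3.99625
  [2.25→2.75]: (15.25+12.69)/2 × 0.5 = 6.985
  [2.75→3]: (12.69+11.57)/2 × 0.25 = 3.0325
  [3→4]: (11.57+8.01)/2 × 1 = 9.79
  Sum = 75.42375 mg/L·h
IV tail: 8.01/0.368 = 21.766; AUC_iv,0→∞ = 75.42375 + 21.766 = 97.18975 mg/L·h
Trapezoidal AUC_0→19.75 (oral suspension):
  [0→0.25]: (0.00+26.98)/2 × 0.25 = 3.3725
  [0.25→4.25]: (26.98+14.86)/2 × 4 = 83.68
  [4.25→7.25]: (14.86+4.93)/2 × 3 = 29.685
  [7.25→7.75]: (4.93+4.10)/2 × 0.5 = 2.2575
  [7.75→13.75]: (4.10+0.45)/2 × 6 = 13.65
  [13.75→19.75]: (0.45+0.05)/2 × 6 = 1.5
  Sum = 134.145 mg/L·h
oral suspension tail: 0.05/0.368 = 0.136; AUC_ev,0→∞ = 134.145 + 0.136 = 134.281 mg/L·h
F = (AUC_ev/D_ev)/(AUC_iv/D_iv) = (134.281/50)/(97.18975/20) = 2.68562/4.8594875 = 0.5527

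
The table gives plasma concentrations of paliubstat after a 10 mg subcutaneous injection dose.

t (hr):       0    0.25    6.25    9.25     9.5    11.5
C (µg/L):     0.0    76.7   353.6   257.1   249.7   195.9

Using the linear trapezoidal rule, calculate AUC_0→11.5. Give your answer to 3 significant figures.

AUC = 2730 µg/L·hr

Trapezoidal AUC_0→11.5:
  [0→0.25]: (0.0+76.7)/2 × 0.25 = 9.5875
  [0.25→6.25]: (76.7+353.6)/2 × 6 = 1290.9
  [6.25→9.25]: (353.6+257.1)/2 × 3 = 916.05
  [9.25→9.5]: (257.1+249.7)/2 × 0.25 = 63.35
  [9.5→11.5]: (249.7+195.9)/2 × 2 = 445.6
  Sum = 2725.4875 µg/L·hr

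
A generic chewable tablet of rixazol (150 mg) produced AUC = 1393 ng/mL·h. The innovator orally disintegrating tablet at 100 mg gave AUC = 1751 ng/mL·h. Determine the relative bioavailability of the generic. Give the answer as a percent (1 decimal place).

F_rel = (AUC_test/D_test) / (AUC_ref/D_ref)
      = (1393/150) / (1751/100)
      = 9.28667 / 17.51 = 0.5304 = 53.04%

F_rel = 53.0%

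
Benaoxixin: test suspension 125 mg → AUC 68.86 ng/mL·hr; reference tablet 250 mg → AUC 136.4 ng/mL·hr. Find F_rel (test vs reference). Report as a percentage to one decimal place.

F_rel = 101.0%

F_rel = (AUC_test/D_test) / (AUC_ref/D_ref)
      = (68.86/125) / (136.4/250)
      = 0.55088 / 0.5456 = 1.0097 = 100.97%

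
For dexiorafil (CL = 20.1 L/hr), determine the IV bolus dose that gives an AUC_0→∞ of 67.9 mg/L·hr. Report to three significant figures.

Dose_iv = CL × AUC_0→∞
     = 20.1 × 67.9 = 1364.79 mg

Dose = 1360 mg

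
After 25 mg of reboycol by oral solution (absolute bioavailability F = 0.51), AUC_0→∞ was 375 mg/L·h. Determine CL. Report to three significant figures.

CL = 0.0340 L/h

CL = F × Dose / AUC_0→∞
   = 0.51 × 25 / 375 = 0.034 L/h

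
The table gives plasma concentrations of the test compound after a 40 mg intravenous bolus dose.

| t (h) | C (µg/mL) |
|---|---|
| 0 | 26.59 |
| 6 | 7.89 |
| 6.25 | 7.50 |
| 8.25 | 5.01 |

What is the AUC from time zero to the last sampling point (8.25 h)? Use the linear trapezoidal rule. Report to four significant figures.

Trapezoidal AUC_0→8.25:
  [0→6]: (26.59+7.89)/2 × 6 = 103.44
  [6→6.25]: (7.89+7.50)/2 × 0.25 = 1.92375
  [6.25→8.25]: (7.50+5.01)/2 × 2 = 12.51
  Sum = 117.87375 µg/mL·h

AUC = 117.9 µg/mL·h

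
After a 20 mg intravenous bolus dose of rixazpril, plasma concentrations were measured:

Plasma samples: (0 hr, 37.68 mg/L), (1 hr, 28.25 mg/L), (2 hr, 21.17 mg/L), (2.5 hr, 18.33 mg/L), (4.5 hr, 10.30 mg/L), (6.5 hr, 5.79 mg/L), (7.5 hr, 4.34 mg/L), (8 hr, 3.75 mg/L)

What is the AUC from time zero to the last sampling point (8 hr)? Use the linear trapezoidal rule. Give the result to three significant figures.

AUC = 119 mg/L·hr

Trapezoidal AUC_0→8:
  [0→1]: (37.68+28.25)/2 × 1 = 32.965
  [1→2]: (28.25+21.17)/2 × 1 = 24.71
  [2→2.5]: (21.17+18.33)/2 × 0.5 = 9.875
  [2.5→4.5]: (18.33+10.30)/2 × 2 = 28.63
  [4.5→6.5]: (10.30+5.79)/2 × 2 = 16.09
  [6.5→7.5]: (5.79+4.34)/2 × 1 = 5.065
  [7.5→8]: (4.34+3.75)/2 × 0.5 = 2.0225
  Sum = 119.3575 mg/L·hr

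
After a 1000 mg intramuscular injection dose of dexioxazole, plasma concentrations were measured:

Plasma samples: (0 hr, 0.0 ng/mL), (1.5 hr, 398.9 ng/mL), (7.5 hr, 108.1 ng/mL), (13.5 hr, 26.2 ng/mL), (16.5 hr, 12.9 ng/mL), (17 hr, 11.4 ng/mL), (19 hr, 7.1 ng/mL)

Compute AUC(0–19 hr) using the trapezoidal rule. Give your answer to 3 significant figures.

AUC = 2310 ng/mL·hr

Trapezoidal AUC_0→19:
  [0→1.5]: (0.0+398.9)/2 × 1.5 = 299.175
  [1.5→7.5]: (398.9+108.1)/2 × 6 = 1521.0
  [7.5→13.5]: (108.1+26.2)/2 × 6 = 402.9
  [13.5→16.5]: (26.2+12.9)/2 × 3 = 58.65
  [16.5→17]: (12.9+11.4)/2 × 0.5 = 6.075
  [17→19]: (11.4+7.1)/2 × 2 = 18.5
  Sum = 2306.3 ng/mL·hr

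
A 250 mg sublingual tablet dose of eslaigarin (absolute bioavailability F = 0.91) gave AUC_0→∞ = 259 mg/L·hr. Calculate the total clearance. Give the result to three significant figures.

CL = 0.878 L/hr

CL = F × Dose / AUC_0→∞
   = 0.91 × 250 / 259 = 0.878378 L/hr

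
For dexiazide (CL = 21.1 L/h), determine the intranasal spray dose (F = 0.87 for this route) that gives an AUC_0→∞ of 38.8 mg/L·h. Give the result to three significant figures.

Dose = 941 mg

Dose = CL × AUC_0→∞ / F
     = 21.1 × 38.8 / 0.87 = 941.011 mg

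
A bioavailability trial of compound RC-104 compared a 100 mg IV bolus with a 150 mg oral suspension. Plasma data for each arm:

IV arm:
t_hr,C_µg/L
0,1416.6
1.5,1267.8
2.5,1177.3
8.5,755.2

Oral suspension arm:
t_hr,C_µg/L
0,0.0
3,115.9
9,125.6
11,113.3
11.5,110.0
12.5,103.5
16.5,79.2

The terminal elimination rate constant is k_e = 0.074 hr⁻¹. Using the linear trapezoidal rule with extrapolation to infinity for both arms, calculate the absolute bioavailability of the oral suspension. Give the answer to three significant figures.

Trapezoidal AUC_0→8.5 (IV):
  [0→1.5]: (1416.6+1267.8)/2 × 1.5 = 2013.3
  [1.5→2.5]: (1267.8+1177.3)/2 × 1 = 1222.55
  [2.5→8.5]: (1177.3+755.2)/2 × 6 = 5797.5
  Sum = 9033.35 µg/L·hr
IV tail: 755.2/0.074 = 10205.405; AUC_iv,0→∞ = 9033.35 + 10205.405 = 19238.755 µg/L·hr
Trapezoidal AUC_0→16.5 (oral suspension):
  [0→3]: (0.0+115.9)/2 × 3 = 173.85
  [3→9]: (115.9+125.6)/2 × 6 = 724.5
  [9→11]: (125.6+113.3)/2 × 2 = 238.9
  [11→11.5]: (113.3+110.0)/2 × 0.5 = 55.825
  [11.5→12.5]: (110.0+103.5)/2 × 1 = 106.75
  [12.5→16.5]: (103.5+79.2)/2 × 4 = 365.4
  Sum = 1665.225 µg/L·hr
oral suspension tail: 79.2/0.074 = 1070.270; AUC_ev,0→∞ = 1665.225 + 1070.270 = 2735.495 µg/L·hr
F = (AUC_ev/D_ev)/(AUC_iv/D_iv) = (2735.495/150)/(19238.755/100) = 18.2366/192.38755 = 0.0948

F = 0.0948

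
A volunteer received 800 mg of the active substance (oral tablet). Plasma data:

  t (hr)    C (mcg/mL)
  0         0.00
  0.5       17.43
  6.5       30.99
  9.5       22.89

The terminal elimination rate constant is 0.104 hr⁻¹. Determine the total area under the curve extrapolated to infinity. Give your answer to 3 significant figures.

Trapezoidal AUC_0→9.5:
  [0→0.5]: (0.00+17.43)/2 × 0.5 = 4.3575
  [0.5→6.5]: (17.43+30.99)/2 × 6 = 145.26
  [6.5→9.5]: (30.99+22.89)/2 × 3 = 80.82
  Sum = 230.4375 mcg/mL·hr
Extrapolated tail: C_last / k_e = 22.89 / 0.104 = 220.096
AUC_0→∞ = 230.4375 + 220.096 = 450.5335 mcg/mL·hr

AUC = 451 mcg/mL·hr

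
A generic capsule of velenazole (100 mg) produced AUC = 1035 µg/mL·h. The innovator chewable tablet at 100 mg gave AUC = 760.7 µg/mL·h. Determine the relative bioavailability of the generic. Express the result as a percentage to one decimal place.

F_rel = 136.1%

F_rel = (AUC_test/D_test) / (AUC_ref/D_ref)
      = (1035/100) / (760.7/100)
      = 10.35 / 7.607 = 1.3606 = 136.06%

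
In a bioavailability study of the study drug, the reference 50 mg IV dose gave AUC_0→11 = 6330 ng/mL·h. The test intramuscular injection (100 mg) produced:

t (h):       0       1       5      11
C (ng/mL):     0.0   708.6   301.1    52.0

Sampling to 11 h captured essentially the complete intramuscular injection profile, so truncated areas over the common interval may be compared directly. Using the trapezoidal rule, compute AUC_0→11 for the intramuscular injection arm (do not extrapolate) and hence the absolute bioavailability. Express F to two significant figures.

Trapezoidal AUC_0→11 (intramuscular injection):
  [0→1]: (0.0+708.6)/2 × 1 = 354.3
  [1→5]: (708.6+301.1)/2 × 4 = 2019.4
  [5→11]: (301.1+52.0)/2 × 6 = 1059.3
  Sum = 3433.0 ng/mL·h
F = (AUC_ev/D_ev)/(AUC_iv/D_iv) = (3433.0/100)/(6330/50) = 34.33/126.6 = 0.2712

F = 0.27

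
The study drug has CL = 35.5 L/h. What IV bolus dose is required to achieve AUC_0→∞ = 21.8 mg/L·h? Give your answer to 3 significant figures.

Dose_iv = CL × AUC_0→∞
     = 35.5 × 21.8 = 773.9 mg

Dose = 774 mg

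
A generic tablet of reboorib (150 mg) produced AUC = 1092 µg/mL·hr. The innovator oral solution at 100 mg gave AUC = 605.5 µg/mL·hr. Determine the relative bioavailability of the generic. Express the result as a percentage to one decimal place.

F_rel = (AUC_test/D_test) / (AUC_ref/D_ref)
      = (1092/150) / (605.5/100)
      = 7.28 / 6.055 = 1.2023 = 120.23%

F_rel = 120.2%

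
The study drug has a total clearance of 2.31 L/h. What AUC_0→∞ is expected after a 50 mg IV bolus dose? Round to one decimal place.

AUC = 21.6 mg/L·h

AUC_0→∞ = Dose_iv / CL
        = 50 / 2.31 = 21.645 mg/L·h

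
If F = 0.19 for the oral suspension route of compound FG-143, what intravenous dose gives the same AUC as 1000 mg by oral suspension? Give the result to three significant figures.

Systemic exposure from an extravascular dose = F × D_ev, so the equivalent IV dose is F × D_ev.
D_iv = F × D_ev = 0.19 × 1000 = 190 mg

D_iv = 190 mg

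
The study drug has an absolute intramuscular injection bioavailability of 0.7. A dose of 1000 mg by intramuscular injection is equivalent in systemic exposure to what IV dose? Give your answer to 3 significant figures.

Systemic exposure from an extravascular dose = F × D_ev, so the equivalent IV dose is F × D_ev.
D_iv = F × D_ev = 0.7 × 1000 = 700 mg

D_iv = 700 mg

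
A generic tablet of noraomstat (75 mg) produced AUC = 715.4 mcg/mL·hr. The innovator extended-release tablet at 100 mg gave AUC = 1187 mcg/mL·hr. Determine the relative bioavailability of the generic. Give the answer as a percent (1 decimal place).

F_rel = 80.4%

F_rel = (AUC_test/D_test) / (AUC_ref/D_ref)
      = (715.4/75) / (1187/100)
      = 9.53867 / 11.87 = 0.8036 = 80.36%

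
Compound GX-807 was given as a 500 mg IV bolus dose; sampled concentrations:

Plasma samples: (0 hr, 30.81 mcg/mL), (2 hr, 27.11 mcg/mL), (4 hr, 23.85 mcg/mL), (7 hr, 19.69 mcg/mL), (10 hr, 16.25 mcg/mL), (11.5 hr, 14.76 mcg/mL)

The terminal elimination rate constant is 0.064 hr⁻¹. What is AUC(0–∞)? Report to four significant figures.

AUC = 482.0 mcg/mL·hr

Trapezoidal AUC_0→11.5:
  [0→2]: (30.81+27.11)/2 × 2 = 57.92
  [2→4]: (27.11+23.85)/2 × 2 = 50.96
  [4→7]: (23.85+19.69)/2 × 3 = 65.31
  [7→10]: (19.69+16.25)/2 × 3 = 53.91
  [10→11.5]: (16.25+14.76)/2 × 1.5 = 23.2575
  Sum = 251.3575 mcg/mL·hr
Extrapolated tail: C_last / k_e = 14.76 / 0.064 = 230.625
AUC_0→∞ = 251.3575 + 230.625 = 481.9825 mcg/mL·hr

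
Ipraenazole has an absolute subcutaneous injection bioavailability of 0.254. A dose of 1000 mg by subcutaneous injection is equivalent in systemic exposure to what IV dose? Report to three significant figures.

D_iv = 254 mg

Systemic exposure from an extravascular dose = F × D_ev, so the equivalent IV dose is F × D_ev.
D_iv = F × D_ev = 0.254 × 1000 = 254 mg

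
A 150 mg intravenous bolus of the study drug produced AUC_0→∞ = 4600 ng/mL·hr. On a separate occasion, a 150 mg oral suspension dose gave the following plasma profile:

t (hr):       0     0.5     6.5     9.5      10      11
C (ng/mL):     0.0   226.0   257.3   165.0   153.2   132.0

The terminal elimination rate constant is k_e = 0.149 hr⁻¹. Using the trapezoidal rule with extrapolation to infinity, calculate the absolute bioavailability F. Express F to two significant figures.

Trapezoidal AUC_0→11 (oral suspension):
  [0→0.5]: (0.0+226.0)/2 × 0.5 = 56.5
  [0.5→6.5]: (226.0+257.3)/2 × 6 = 1449.9
  [6.5→9.5]: (257.3+165.0)/2 × 3 = 633.45
  [9.5→10]: (165.0+153.2)/2 × 0.5 = 79.55
  [10→11]: (153.2+132.0)/2 × 1 = 142.6
  Sum = 2362.0 ng/mL·hr
Tail: C_last/k_e = 132.0/0.149 = 885.906
AUC_0→∞ (oral suspension) = 2362.0 + 885.906 = 3247.906 ng/mL·hr
F = (AUC_ev/D_ev)/(AUC_iv/D_iv) = (3247.906/150)/(4600/150) = 21.6527/30.6667 = 0.7061

F = 0.71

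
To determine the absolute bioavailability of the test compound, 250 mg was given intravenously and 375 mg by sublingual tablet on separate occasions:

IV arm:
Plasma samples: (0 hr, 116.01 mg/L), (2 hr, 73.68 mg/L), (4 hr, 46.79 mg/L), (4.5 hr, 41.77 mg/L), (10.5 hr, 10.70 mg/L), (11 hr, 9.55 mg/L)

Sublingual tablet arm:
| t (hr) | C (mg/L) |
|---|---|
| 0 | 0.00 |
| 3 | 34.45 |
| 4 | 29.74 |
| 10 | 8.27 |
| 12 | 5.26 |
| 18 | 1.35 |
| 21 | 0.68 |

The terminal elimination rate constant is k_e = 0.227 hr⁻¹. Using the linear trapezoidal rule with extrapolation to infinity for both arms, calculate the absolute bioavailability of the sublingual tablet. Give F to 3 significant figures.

Trapezoidal AUC_0→11 (IV):
  [0→2]: (116.01+73.68)/2 × 2 = 189.69
  [2→4]: (73.68+46.79)/2 × 2 = 120.47
  [4→4.5]: (46.79+41.77)/2 × 0.5 = 22.14
  [4.5→10.5]: (41.77+10.70)/2 × 6 = 157.41
  [10.5→11]: (10.70+9.55)/2 × 0.5 = 5.0625
  Sum = 494.7725 mg/L·hr
IV tail: 9.55/0.227 = 42.070; AUC_iv,0→∞ = 494.7725 + 42.070 = 536.8425 mg/L·hr
Trapezoidal AUC_0→21 (sublingual tablet):
  [0→3]: (0.00+34.45)/2 × 3 = 51.675
  [3→4]: (34.45+29.74)/2 × 1 = 32.095
  [4→10]: (29.74+8.27)/2 × 6 = 114.03
  [10→12]: (8.27+5.26)/2 × 2 = 13.53
  [12→18]: (5.26+1.35)/2 × 6 = 19.83
  [18→21]: (1.35+0.68)/2 × 3 = 3.045
  Sum = 234.205 mg/L·hr
sublingual tablet tail: 0.68/0.227 = 2.996; AUC_ev,0→∞ = 234.205 + 2.996 = 237.201 mg/L·hr
F = (AUC_ev/D_ev)/(AUC_iv/D_iv) = (237.201/375)/(536.8425/250) = 0.632536/2.14737 = 0.2946

F = 0.295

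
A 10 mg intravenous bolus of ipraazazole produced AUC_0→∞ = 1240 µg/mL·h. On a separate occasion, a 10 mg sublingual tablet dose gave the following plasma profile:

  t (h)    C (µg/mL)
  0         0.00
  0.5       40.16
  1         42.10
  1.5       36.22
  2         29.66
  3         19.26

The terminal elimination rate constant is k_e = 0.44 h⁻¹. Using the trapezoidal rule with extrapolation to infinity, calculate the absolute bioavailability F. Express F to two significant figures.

Trapezoidal AUC_0→3 (sublingual tablet):
  [0→0.5]: (0.00+40.16)/2 × 0.5 = 10.04
  [0.5→1]: (40.16+42.10)/2 × 0.5 = 20.565
  [1→1.5]: (42.10+36.22)/2 × 0.5 = 19.58
  [1.5→2]: (36.22+29.66)/2 × 0.5 = 16.47
  [2→3]: (29.66+19.26)/2 × 1 = 24.46
  Sum = 91.115 µg/mL·h
Tail: C_last/k_e = 19.26/0.44 = 43.773
AUC_0→∞ (sublingual tablet) = 91.115 + 43.773 = 134.888 µg/mL·h
F = (AUC_ev/D_ev)/(AUC_iv/D_iv) = (134.888/10)/(1240/10) = 13.4888/124 = 0.1088

F = 0.11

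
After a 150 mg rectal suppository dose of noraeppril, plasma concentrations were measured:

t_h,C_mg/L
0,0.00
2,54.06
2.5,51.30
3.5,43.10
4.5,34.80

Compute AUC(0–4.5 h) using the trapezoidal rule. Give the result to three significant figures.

AUC = 167 mg/L·h

Trapezoidal AUC_0→4.5:
  [0→2]: (0.00+54.06)/2 × 2 = 54.06
  [2→2.5]: (54.06+51.30)/2 × 0.5 = 26.34
  [2.5→3.5]: (51.30+43.10)/2 × 1 = 47.2
  [3.5→4.5]: (43.10+34.80)/2 × 1 = 38.95
  Sum = 166.55 mg/L·h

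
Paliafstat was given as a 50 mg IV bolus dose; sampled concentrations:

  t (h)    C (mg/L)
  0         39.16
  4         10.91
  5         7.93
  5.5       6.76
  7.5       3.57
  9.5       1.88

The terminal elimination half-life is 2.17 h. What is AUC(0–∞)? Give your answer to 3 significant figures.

Trapezoidal AUC_0→9.5:
  [0→4]: (39.16+10.91)/2 × 4 = 100.14
  [4→5]: (10.91+7.93)/2 × 1 = 9.42
  [5→5.5]: (7.93+6.76)/2 × 0.5 = 3.6725
  [5.5→7.5]: (6.76+3.57)/2 × 2 = 10.33
  [7.5→9.5]: (3.57+1.88)/2 × 2 = 5.45
  Sum = 129.0125 mg/L·h
k_e = ln2 / t½ = 0.693147 / 2.17 = 0.3194 h^-1
Extrapolated tail: C_last / k_e = 1.88 / 0.3194 = 5.886
AUC_0→∞ = 129.0125 + 5.886 = 134.8985 mg/L·h

AUC = 135 mg/L·h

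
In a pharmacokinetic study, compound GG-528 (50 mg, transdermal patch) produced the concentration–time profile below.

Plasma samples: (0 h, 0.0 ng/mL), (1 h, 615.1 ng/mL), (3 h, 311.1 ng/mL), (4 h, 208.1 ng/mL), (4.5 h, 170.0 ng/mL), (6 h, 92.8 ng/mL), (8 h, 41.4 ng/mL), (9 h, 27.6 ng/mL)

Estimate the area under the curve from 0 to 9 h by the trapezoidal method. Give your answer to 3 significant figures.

AUC = 1950 ng/mL·h

Trapezoidal AUC_0→9:
  [0→1]: (0.0+615.1)/2 × 1 = 307.55
  [1→3]: (615.1+311.1)/2 × 2 = 926.2
  [3→4]: (311.1+208.1)/2 × 1 = 259.6
  [4→4.5]: (208.1+170.0)/2 × 0.5 = 94.525
  [4.5→6]: (170.0+92.8)/2 × 1.5 = 197.1
  [6→8]: (92.8+41.4)/2 × 2 = 134.2
  [8→9]: (41.4+27.6)/2 × 1 = 34.5
  Sum = 1953.675 ng/mL·h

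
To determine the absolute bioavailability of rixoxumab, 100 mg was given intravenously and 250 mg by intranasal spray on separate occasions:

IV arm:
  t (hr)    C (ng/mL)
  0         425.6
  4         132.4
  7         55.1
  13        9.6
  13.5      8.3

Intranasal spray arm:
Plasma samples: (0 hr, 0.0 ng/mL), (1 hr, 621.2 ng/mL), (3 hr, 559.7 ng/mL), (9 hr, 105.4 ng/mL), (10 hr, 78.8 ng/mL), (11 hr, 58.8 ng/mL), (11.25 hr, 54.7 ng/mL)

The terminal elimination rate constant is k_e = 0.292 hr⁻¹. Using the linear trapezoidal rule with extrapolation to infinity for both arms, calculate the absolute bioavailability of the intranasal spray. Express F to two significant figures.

F = 0.95

Trapezoidal AUC_0→13.5 (IV):
  [0→4]: (425.6+132.4)/2 × 4 = 1116.0
  [4→7]: (132.4+55.1)/2 × 3 = 281.25
  [7→13]: (55.1+9.6)/2 × 6 = 194.1
  [13→13.5]: (9.6+8.3)/2 × 0.5 = 4.475
  Sum = 1595.825 ng/mL·hr
IV tail: 8.3/0.292 = 28.425; AUC_iv,0→∞ = 1595.825 + 28.425 = 1624.25 ng/mL·hr
Trapezoidal AUC_0→11.25 (intranasal spray):
  [0→1]: (0.0+621.2)/2 × 1 = 310.6
  [1→3]: (621.2+559.7)/2 × 2 = 1180.9
  [3→9]: (559.7+105.4)/2 × 6 = 1995.3
  [9→10]: (105.4+78.8)/2 × 1 = 92.1
  [10→11]: (78.8+58.8)/2 × 1 = 68.8
  [11→11.25]: (58.8+54.7)/2 × 0.25 = 14.1875
  Sum = 3661.8875 ng/mL·hr
intranasal spray tail: 54.7/0.292 = 187.329; AUC_ev,0→∞ = 3661.8875 + 187.329 = 3849.2165 ng/mL·hr
F = (AUC_ev/D_ev)/(AUC_iv/D_iv) = (3849.2165/250)/(1624.25/100) = 15.396866/16.2425 = 0.9479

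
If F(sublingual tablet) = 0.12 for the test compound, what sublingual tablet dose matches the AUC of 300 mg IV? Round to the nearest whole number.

D_sublingual = 2500 mg

For equal systemic exposure: F × D_ev = D_iv
D_ev = D_iv / F = 300 / 0.12 = 2500 mg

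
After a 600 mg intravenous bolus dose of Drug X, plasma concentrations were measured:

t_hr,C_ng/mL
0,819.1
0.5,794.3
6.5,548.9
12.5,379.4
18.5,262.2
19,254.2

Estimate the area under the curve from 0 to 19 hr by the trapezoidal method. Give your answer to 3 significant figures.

Trapezoidal AUC_0→19:
  [0→0.5]: (819.1+794.3)/2 × 0.5 = 403.35
  [0.5→6.5]: (794.3+548.9)/2 × 6 = 4029.6
  [6.5→12.5]: (548.9+379.4)/2 × 6 = 2784.9
  [12.5→18.5]: (379.4+262.2)/2 × 6 = 1924.8
  [18.5→19]: (262.2+254.2)/2 × 0.5 = 129.1
  Sum = 9271.75 ng/mL·hr

AUC = 9270 ng/mL·hr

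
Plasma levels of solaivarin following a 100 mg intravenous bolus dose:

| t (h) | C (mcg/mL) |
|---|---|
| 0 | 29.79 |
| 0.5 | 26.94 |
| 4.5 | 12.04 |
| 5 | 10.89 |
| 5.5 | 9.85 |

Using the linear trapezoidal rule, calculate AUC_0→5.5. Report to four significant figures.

Trapezoidal AUC_0→5.5:
  [0→0.5]: (29.79+26.94)/2 × 0.5 = 14.1825
  [0.5→4.5]: (26.94+12.04)/2 × 4 = 77.96
  [4.5→5]: (12.04+10.89)/2 × 0.5 = 5.7325
  [5→5.5]: (10.89+9.85)/2 × 0.5 = 5.185
  Sum = 103.06 mcg/mL·h

AUC = 103.1 mcg/mL·h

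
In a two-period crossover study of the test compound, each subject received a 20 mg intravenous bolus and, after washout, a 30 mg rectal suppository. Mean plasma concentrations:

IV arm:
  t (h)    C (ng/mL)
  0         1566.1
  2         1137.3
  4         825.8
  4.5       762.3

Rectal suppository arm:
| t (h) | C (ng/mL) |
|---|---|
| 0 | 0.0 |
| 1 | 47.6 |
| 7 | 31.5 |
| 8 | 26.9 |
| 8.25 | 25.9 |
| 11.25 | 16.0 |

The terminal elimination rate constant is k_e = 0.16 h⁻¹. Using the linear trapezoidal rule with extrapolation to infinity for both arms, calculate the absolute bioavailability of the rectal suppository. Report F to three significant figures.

F = 0.0312

Trapezoidal AUC_0→4.5 (IV):
  [0→2]: (1566.1+1137.3)/2 × 2 = 2703.4
  [2→4]: (1137.3+825.8)/2 × 2 = 1963.1
  [4→4.5]: (825.8+762.3)/2 × 0.5 = 397.025
  Sum = 5063.525 ng/mL·h
IV tail: 762.3/0.16 = 4764.375; AUC_iv,0→∞ = 5063.525 + 4764.375 = 9827.9 ng/mL·h
Trapezoidal AUC_0→11.25 (rectal suppository):
  [0→1]: (0.0+47.6)/2 × 1 = 23.8
  [1→7]: (47.6+31.5)/2 × 6 = 237.3
  [7→8]: (31.5+26.9)/2 × 1 = 29.2
  [8→8.25]: (26.9+25.9)/2 × 0.25 = 6.6
  [8.25→11.25]: (25.9+16.0)/2 × 3 = 62.85
  Sum = 359.75 ng/mL·h
rectal suppository tail: 16.0/0.16 = 100.000; AUC_ev,0→∞ = 359.75 + 100.000 = 459.75 ng/mL·h
F = (AUC_ev/D_ev)/(AUC_iv/D_iv) = (459.75/30)/(9827.9/20) = 15.325/491.395 = 0.0312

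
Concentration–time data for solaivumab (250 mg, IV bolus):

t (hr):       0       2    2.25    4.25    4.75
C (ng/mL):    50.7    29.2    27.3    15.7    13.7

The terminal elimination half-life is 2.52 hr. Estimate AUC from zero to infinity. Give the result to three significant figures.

AUC = 187 ng/mL·hr

Trapezoidal AUC_0→4.75:
  [0→2]: (50.7+29.2)/2 × 2 = 79.9
  [2→2.25]: (29.2+27.3)/2 × 0.25 = 7.0625
  [2.25→4.25]: (27.3+15.7)/2 × 2 = 43.0
  [4.25→4.75]: (15.7+13.7)/2 × 0.5 = 7.35
  Sum = 137.3125 ng/mL·hr
k_e = ln2 / t½ = 0.693147 / 2.52 = 0.2751 hr^-1
Extrapolated tail: C_last / k_e = 13.7 / 0.2751 = 49.800
AUC_0→∞ = 137.3125 + 49.800 = 187.1125 ng/mL·hr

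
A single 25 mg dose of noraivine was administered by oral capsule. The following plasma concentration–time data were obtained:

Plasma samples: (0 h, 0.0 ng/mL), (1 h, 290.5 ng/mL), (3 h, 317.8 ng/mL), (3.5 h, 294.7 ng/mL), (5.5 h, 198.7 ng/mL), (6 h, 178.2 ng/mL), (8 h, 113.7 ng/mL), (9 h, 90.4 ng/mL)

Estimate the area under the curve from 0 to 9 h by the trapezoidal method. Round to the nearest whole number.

Trapezoidal AUC_0→9:
  [0→1]: (0.0+290.5)/2 × 1 = 145.25
  [1→3]: (290.5+317.8)/2 × 2 = 608.3
  [3→3.5]: (317.8+294.7)/2 × 0.5 = 153.125
  [3.5→5.5]: (294.7+198.7)/2 × 2 = 493.4
  [5.5→6]: (198.7+178.2)/2 × 0.5 = 94.225
  [6→8]: (178.2+113.7)/2 × 2 = 291.9
  [8→9]: (113.7+90.4)/2 × 1 = 102.05
  Sum = 1888.25 ng/mL·h

AUC = 1888 ng/mL·h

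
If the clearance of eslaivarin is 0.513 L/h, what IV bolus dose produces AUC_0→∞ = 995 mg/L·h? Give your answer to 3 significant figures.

Dose = 510 mg

Dose_iv = CL × AUC_0→∞
     = 0.513 × 995 = 510.435 mg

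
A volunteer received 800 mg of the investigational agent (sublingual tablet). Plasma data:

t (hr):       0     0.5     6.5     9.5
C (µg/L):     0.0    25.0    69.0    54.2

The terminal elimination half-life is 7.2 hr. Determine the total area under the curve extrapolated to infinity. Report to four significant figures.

AUC = 1036 µg/L·hr

Trapezoidal AUC_0→9.5:
  [0→0.5]: (0.0+25.0)/2 × 0.5 = 6.25
  [0.5→6.5]: (25.0+69.0)/2 × 6 = 282.0
  [6.5→9.5]: (69.0+54.2)/2 × 3 = 184.8
  Sum = 473.05 µg/L·hr
k_e = ln2 / t½ = 0.693147 / 7.2 = 0.0963 hr^-1
Extrapolated tail: C_last / k_e = 54.2 / 0.0963 = 562.825
AUC_0→∞ = 473.05 + 562.825 = 1035.875 µg/L·hr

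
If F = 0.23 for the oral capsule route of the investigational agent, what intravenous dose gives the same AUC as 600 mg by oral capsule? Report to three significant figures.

Systemic exposure from an extravascular dose = F × D_ev, so the equivalent IV dose is F × D_ev.
D_iv = F × D_ev = 0.23 × 600 = 138 mg

D_iv = 138 mg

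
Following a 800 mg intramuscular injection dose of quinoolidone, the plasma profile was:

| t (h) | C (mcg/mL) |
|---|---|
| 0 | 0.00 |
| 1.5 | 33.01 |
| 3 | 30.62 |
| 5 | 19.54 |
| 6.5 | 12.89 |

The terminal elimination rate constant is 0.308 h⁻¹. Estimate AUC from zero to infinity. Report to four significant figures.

Trapezoidal AUC_0→6.5:
  [0→1.5]: (0.00+33.01)/2 × 1.5 = 24.7575
  [1.5→3]: (33.01+30.62)/2 × 1.5 = 47.7225
  [3→5]: (30.62+19.54)/2 × 2 = 50.16
  [5→6.5]: (19.54+12.89)/2 × 1.5 = 24.3225
  Sum = 146.9625 mcg/mL·h
Extrapolated tail: C_last / k_e = 12.89 / 0.308 = 41.851
AUC_0→∞ = 146.9625 + 41.851 = 188.8135 mcg/mL·h

AUC = 188.8 mcg/mL·h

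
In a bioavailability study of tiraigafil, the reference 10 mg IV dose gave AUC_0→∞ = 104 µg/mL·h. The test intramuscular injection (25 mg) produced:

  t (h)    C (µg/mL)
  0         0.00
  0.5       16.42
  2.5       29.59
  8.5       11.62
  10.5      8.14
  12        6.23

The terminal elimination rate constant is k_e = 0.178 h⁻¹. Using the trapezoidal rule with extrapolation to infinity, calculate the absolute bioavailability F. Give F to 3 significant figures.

Trapezoidal AUC_0→12 (intramuscular injection):
  [0→0.5]: (0.00+16.42)/2 × 0.5 = 4.105
  [0.5→2.5]: (16.42+29.59)/2 × 2 = 46.01
  [2.5→8.5]: (29.59+11.62)/2 × 6 = 123.63
  [8.5→10.5]: (11.62+8.14)/2 × 2 = 19.76
  [10.5→12]: (8.14+6.23)/2 × 1.5 = 10.7775
  Sum = 204.2825 µg/mL·h
Tail: C_last/k_e = 6.23/0.178 = 35.000
AUC_0→∞ (intramuscular injection) = 204.2825 + 35.000 = 239.2825 µg/mL·h
F = (AUC_ev/D_ev)/(AUC_iv/D_iv) = (239.2825/25)/(104/10) = 9.5713/10.4 = 0.9203

F = 0.920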